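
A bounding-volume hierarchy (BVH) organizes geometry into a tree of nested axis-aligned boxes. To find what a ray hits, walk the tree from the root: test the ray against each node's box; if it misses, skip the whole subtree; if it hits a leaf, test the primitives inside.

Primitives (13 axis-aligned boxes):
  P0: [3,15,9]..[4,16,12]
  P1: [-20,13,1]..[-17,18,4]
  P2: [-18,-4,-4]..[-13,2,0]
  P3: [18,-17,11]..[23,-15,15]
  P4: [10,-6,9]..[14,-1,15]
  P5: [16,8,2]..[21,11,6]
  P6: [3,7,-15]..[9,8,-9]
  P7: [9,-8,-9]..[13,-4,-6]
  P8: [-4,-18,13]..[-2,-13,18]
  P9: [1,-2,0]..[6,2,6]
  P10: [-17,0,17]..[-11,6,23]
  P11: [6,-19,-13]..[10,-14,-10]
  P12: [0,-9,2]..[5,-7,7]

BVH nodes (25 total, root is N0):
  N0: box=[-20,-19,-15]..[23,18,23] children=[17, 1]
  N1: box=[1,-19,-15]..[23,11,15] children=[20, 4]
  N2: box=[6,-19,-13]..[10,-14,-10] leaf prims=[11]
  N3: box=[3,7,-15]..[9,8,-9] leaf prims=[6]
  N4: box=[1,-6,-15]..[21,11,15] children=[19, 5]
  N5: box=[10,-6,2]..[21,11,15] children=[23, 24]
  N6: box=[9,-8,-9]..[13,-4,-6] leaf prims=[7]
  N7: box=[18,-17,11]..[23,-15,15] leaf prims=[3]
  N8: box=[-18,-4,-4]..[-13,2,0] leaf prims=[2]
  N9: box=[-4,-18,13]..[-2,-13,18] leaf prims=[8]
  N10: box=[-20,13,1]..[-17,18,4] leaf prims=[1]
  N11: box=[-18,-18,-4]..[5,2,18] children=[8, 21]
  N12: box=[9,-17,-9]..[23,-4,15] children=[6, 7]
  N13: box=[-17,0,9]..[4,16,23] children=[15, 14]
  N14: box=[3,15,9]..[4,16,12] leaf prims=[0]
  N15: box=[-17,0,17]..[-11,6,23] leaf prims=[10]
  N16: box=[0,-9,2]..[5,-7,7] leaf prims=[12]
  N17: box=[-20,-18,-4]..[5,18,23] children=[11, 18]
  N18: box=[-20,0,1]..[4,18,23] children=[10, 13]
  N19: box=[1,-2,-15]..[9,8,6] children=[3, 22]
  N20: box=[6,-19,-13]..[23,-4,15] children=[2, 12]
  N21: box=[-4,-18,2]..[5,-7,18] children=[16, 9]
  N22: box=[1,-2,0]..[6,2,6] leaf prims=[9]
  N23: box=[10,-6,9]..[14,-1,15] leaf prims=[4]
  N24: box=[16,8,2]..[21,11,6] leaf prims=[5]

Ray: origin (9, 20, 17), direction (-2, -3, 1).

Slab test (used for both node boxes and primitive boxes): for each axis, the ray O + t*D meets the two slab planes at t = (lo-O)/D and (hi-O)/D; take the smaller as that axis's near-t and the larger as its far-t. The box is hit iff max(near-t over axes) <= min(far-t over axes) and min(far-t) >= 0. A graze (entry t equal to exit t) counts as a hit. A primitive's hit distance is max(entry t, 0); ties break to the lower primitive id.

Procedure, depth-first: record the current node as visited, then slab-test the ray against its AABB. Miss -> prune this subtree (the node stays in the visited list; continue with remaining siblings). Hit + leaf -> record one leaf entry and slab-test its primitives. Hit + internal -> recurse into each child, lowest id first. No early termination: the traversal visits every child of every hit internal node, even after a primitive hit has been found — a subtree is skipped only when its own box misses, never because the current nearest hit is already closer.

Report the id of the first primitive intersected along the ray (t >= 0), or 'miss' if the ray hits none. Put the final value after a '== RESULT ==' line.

Traverse from the root:
N0 x:[-7,29/2] y:[2/3,13] z:[-32,6] -> hit [2/3,6], descend [1, 17]
  N1 x:[-7,4] y:[3,13] z:[-32,-2] -> miss, prune
  N17 x:[2,29/2] y:[2/3,38/3] z:[-21,6] -> hit [2,6], descend [11, 18]
    N11 x:[2,27/2] y:[6,38/3] z:[-21,1] -> miss, prune
    N18 x:[5/2,29/2] y:[2/3,20/3] z:[-16,6] -> hit [5/2,6], descend [10, 13]
      N10 x:[13,29/2] y:[2/3,7/3] z:[-16,-13] -> miss, prune
      N13 x:[5/2,13] y:[4/3,20/3] z:[-8,6] -> hit [5/2,6], descend [14, 15]
        N14 x:[5/2,3] y:[4/3,5/3] z:[-8,-5] -> miss, prune
        N15 x:[10,13] y:[14/3,20/3] z:[0,6] -> miss, prune

9 AABB tests over nodes [0, 1, 17, 11, 18, 10, 13, 14, 15]; 0 leaves entered; closest miss.

== RESULT ==
miss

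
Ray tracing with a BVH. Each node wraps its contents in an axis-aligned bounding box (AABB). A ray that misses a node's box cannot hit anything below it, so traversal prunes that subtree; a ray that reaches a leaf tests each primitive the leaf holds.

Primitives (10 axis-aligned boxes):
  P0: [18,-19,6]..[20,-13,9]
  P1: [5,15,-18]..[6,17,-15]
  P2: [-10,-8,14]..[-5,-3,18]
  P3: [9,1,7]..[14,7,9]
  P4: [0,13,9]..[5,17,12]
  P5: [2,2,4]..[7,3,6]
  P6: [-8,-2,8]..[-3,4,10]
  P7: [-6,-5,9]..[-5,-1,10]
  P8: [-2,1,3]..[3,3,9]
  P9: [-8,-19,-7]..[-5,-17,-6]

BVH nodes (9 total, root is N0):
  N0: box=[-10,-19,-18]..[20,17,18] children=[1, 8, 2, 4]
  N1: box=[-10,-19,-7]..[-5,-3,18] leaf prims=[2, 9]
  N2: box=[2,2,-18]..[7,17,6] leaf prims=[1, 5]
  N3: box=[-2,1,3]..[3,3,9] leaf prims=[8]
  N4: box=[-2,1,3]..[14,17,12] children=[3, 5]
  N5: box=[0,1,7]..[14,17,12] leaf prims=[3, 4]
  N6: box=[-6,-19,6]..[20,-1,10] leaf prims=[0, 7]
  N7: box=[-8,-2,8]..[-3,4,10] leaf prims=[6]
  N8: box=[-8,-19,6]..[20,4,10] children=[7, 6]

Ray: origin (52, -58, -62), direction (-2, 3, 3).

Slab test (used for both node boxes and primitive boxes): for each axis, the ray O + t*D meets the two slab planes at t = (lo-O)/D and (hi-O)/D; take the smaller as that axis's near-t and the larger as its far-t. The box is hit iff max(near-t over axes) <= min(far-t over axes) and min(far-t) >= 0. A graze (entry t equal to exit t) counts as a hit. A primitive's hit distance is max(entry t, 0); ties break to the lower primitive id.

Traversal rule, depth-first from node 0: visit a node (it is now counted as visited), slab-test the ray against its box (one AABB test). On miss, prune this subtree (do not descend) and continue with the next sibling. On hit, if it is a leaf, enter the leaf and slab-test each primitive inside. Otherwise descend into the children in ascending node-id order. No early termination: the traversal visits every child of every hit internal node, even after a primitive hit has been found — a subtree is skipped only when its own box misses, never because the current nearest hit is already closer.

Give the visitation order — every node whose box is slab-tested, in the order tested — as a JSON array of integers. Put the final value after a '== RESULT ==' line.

Walk:
N0 x:[16,31] y:[13,25] z:[44/3,80/3] -> hit [16,25], descend [1, 2, 4, 8]
  N1 x:[57/2,31] y:[13,55/3] z:[55/3,80/3] -> miss, prune
  N2 x:[45/2,25] y:[20,25] z:[44/3,68/3] -> hit [45/2,68/3] leaf, test {P1(miss), P5(miss)}
  N4 x:[19,27] y:[59/3,25] z:[65/3,74/3] -> hit [65/3,74/3], descend [3, 5]
    N3 x:[49/2,27] y:[59/3,61/3] z:[65/3,71/3] -> miss, prune
    N5 x:[19,26] y:[59/3,25] z:[23,74/3] -> hit [23,74/3] leaf, test {P3(miss), P4@t=71/3}
  N8 x:[16,30] y:[13,62/3] z:[68/3,24] -> miss, prune

Summary -> nodes [0, 1, 2, 4, 3, 5, 8]; box-tests=7; leaf-entries=2; first=P4

== RESULT ==
[0, 1, 2, 4, 3, 5, 8]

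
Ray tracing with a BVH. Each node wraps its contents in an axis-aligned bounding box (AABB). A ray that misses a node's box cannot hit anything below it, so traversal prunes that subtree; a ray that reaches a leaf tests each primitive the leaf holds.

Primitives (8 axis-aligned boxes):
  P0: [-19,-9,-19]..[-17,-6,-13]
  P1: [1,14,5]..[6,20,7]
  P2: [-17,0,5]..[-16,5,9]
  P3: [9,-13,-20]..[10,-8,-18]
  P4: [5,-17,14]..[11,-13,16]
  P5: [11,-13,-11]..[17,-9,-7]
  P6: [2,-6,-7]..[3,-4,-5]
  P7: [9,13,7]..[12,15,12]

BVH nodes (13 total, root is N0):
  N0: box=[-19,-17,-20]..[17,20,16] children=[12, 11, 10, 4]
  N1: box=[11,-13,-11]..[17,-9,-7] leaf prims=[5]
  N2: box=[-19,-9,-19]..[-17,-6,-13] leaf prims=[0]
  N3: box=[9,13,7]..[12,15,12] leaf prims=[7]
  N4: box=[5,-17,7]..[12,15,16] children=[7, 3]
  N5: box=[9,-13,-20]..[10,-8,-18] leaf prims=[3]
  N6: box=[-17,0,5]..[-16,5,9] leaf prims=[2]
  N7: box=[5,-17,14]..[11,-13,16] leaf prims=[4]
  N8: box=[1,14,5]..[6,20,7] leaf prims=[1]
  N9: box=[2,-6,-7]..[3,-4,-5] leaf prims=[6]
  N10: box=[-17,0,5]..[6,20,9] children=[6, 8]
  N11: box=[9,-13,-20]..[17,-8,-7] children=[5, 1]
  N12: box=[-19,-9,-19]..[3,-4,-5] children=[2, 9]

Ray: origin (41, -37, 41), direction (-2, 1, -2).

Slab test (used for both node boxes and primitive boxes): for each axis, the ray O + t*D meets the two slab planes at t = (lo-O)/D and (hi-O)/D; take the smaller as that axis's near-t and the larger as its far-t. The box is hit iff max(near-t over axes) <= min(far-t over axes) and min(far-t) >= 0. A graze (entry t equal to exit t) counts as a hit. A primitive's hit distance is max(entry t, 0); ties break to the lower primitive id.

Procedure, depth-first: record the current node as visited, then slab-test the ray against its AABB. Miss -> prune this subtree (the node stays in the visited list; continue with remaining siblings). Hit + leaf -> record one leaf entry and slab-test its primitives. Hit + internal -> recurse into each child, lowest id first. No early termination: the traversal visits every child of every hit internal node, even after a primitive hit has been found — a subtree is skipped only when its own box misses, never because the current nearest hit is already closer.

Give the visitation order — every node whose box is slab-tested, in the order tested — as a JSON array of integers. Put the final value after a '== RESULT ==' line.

Walk:
N0 x:[12,30] y:[20,57] z:[25/2,61/2] -> hit [20,30], descend [4, 10, 11, 12]
  N4 x:[29/2,18] y:[20,52] z:[25/2,17] -> miss, prune
  N10 x:[35/2,29] y:[37,57] z:[16,18] -> miss, prune
  N11 x:[12,16] y:[24,29] z:[24,61/2] -> miss, prune
  N12 x:[19,30] y:[28,33] z:[23,30] -> hit [28,30], descend [2, 9]
    N2 x:[29,30] y:[28,31] z:[27,30] -> hit [29,30] leaf, test {P0@t=29}
    N9 x:[19,39/2] y:[31,33] z:[23,24] -> miss, prune

Summary -> nodes [0, 4, 10, 11, 12, 2, 9]; box-tests=7; leaf-entries=1; first=P0

== RESULT ==
[0, 4, 10, 11, 12, 2, 9]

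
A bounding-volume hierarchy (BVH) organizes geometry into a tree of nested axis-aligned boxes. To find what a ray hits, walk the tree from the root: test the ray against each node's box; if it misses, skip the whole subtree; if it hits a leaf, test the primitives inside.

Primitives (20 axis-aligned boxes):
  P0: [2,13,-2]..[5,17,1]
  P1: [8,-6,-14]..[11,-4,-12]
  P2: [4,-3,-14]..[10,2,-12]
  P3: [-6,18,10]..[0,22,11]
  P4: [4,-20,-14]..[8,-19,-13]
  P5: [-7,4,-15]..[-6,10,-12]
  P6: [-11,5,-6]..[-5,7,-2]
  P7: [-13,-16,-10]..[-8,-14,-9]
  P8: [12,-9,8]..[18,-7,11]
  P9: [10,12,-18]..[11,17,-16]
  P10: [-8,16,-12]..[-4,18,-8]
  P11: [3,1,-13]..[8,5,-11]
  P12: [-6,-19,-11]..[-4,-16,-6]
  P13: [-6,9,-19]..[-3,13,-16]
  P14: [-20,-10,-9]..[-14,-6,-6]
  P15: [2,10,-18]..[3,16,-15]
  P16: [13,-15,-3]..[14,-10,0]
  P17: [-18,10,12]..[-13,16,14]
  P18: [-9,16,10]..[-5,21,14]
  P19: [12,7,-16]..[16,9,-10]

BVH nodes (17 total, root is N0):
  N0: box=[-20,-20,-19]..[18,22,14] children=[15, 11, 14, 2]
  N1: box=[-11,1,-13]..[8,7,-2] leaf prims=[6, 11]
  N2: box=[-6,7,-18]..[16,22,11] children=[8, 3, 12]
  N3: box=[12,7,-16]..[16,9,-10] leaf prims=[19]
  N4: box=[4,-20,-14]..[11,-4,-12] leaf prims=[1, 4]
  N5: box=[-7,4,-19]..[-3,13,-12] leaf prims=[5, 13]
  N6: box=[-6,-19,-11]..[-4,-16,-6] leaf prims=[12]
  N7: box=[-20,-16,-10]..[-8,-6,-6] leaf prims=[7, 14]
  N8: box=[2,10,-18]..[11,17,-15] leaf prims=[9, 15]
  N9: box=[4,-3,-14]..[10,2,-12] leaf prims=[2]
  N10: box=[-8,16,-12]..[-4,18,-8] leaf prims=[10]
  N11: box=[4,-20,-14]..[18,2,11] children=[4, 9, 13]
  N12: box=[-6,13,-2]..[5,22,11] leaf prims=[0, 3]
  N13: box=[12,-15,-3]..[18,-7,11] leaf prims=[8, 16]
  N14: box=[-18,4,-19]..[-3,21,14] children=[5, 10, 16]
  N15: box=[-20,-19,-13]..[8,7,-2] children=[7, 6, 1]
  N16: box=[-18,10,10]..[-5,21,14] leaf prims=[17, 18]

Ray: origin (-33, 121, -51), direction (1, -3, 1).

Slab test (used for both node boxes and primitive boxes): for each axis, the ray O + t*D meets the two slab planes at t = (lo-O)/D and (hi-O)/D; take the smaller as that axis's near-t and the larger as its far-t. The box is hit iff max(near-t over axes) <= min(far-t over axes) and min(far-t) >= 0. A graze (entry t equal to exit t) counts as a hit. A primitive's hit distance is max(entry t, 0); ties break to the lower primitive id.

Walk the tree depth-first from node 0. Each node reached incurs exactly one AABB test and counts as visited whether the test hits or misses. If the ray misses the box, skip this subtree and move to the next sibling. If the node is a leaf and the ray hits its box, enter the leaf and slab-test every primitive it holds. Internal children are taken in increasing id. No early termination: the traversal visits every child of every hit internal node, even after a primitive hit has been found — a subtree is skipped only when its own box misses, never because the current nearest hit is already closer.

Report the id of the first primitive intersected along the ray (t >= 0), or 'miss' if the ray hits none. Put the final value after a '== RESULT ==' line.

Traverse from the root:
N0 x:[13,51] y:[33,47] z:[32,65] -> hit [33,47], descend [2, 11, 14, 15]
  N2 x:[27,49] y:[33,38] z:[33,62] -> hit [33,38], descend [3, 8, 12]
    N3 x:[45,49] y:[112/3,38] z:[35,41] -> miss, prune
    N8 x:[35,44] y:[104/3,37] z:[33,36] -> hit [35,36] leaf, test {P9(miss), P15@t=35}
    N12 x:[27,38] y:[33,36] z:[49,62] -> miss, prune
  N11 x:[37,51] y:[119/3,47] z:[37,62] -> hit [119/3,47], descend [4, 9, 13]
    N4 x:[37,44] y:[125/3,47] z:[37,39] -> miss, prune
    N9 x:[37,43] y:[119/3,124/3] z:[37,39] -> miss, prune
    N13 x:[45,51] y:[128/3,136/3] z:[48,62] -> miss, prune
  N14 x:[15,30] y:[100/3,39] z:[32,65] -> miss, prune
  N15 x:[13,41] y:[38,140/3] z:[38,49] -> hit [38,41], descend [1, 6, 7]
    N1 x:[22,41] y:[38,40] z:[38,49] -> hit [38,40] leaf, test {P6(miss), P11@t=116/3}
    N6 x:[27,29] y:[137/3,140/3] z:[40,45] -> miss, prune
    N7 x:[13,25] y:[127/3,137/3] z:[41,45] -> miss, prune

Visited [0, 2, 3, 8, 12, 11, 4, 9, 13, 14, 15, 1, 6, 7]. Tests: 14 box, 2 leaf. Nearest: P15.

== RESULT ==
15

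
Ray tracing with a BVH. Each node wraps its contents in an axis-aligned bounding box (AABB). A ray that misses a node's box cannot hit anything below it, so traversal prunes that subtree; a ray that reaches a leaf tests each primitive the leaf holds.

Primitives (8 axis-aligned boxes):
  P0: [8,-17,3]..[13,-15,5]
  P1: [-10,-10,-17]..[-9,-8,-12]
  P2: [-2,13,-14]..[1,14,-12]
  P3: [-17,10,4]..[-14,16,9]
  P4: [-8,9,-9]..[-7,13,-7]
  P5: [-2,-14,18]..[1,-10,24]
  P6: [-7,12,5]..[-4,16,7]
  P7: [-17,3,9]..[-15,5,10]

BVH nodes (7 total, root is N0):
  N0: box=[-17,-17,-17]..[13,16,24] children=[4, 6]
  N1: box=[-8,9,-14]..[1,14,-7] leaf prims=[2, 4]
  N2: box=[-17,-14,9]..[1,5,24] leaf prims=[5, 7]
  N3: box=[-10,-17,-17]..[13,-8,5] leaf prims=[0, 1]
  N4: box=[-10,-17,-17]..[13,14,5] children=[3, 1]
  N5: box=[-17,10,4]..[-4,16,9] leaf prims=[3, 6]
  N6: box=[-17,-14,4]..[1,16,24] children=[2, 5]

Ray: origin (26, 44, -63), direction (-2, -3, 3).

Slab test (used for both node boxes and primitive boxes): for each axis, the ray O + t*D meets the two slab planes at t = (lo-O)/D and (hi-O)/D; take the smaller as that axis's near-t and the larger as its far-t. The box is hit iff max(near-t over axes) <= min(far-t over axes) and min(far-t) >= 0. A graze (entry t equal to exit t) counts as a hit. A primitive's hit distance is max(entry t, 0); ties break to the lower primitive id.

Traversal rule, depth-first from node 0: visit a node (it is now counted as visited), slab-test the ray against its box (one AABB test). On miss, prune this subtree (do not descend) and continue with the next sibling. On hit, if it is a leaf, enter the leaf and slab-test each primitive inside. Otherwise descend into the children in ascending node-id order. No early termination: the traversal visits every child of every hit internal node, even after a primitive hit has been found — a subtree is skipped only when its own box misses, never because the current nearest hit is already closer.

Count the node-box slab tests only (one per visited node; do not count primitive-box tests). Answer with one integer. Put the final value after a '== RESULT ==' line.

Trace the traversal:
N0 x:[13/2,43/2] y:[28/3,61/3] z:[46/3,29] -> hit [46/3,61/3], descend [4, 6]
  N4 x:[13/2,18] y:[10,61/3] z:[46/3,68/3] -> hit [46/3,18], descend [1, 3]
    N1 x:[25/2,17] y:[10,35/3] z:[49/3,56/3] -> miss, prune
    N3 x:[13/2,18] y:[52/3,61/3] z:[46/3,68/3] -> hit [52/3,18] leaf, test {P0(miss), P1(miss)}
  N6 x:[25/2,43/2] y:[28/3,58/3] z:[67/3,29] -> miss, prune

5 AABB tests over nodes [0, 4, 1, 3, 6]; 1 leaf entered; closest miss.

== RESULT ==
5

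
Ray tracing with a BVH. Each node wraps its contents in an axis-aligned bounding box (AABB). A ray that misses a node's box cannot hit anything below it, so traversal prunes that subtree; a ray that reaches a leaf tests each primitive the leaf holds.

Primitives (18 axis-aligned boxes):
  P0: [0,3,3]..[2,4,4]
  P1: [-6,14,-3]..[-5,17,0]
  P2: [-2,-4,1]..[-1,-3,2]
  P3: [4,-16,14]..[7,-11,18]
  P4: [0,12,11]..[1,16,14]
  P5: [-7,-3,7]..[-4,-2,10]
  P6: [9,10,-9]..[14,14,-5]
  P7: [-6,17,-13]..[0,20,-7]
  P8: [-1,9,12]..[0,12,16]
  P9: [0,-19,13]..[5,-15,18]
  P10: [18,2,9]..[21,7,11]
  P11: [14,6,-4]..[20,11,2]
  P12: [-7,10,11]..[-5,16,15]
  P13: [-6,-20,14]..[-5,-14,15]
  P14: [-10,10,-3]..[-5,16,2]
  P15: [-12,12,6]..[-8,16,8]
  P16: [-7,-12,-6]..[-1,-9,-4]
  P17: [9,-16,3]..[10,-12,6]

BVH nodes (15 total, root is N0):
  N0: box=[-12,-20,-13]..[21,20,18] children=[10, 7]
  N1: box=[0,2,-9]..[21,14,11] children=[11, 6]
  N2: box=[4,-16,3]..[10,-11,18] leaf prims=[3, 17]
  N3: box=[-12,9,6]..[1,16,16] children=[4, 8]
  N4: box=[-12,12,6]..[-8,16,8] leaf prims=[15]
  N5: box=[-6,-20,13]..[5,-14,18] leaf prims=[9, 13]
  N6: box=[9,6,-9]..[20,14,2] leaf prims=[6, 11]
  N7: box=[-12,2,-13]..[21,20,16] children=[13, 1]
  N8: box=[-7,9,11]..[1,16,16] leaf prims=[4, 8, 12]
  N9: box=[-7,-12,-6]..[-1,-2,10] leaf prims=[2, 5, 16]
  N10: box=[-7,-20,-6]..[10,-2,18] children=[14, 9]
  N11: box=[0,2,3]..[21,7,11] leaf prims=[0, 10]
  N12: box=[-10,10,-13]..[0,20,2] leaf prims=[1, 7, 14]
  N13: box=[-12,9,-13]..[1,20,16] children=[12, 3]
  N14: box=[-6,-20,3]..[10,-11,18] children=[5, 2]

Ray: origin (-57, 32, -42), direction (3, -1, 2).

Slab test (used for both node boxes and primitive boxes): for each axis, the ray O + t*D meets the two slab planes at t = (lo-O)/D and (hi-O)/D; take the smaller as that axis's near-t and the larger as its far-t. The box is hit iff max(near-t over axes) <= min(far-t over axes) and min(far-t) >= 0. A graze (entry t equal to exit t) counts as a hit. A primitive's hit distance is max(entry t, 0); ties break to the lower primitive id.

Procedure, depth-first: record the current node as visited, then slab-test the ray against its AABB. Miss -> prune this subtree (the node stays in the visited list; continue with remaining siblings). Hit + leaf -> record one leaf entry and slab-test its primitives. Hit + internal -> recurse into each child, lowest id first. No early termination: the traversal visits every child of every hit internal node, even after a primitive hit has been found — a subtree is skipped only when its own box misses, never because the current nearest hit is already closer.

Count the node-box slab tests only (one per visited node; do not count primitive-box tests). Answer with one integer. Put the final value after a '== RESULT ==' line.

Walk:
N0 x:[15,26] y:[12,52] z:[29/2,30] -> hit [15,26], descend [7, 10]
  N7 x:[15,26] y:[12,30] z:[29/2,29] -> hit [15,26], descend [1, 13]
    N1 x:[19,26] y:[18,30] z:[33/2,53/2] -> hit [19,26], descend [6, 11]
      N6 x:[22,77/3] y:[18,26] z:[33/2,22] -> hit [22,22] leaf, test {P6(miss), P11(miss)}
      N11 x:[19,26] y:[25,30] z:[45/2,53/2] -> hit [25,26] leaf, test {P0(miss), P10@t=51/2}
    N13 x:[15,58/3] y:[12,23] z:[29/2,29] -> hit [15,58/3], descend [3, 12]
      N3 x:[15,58/3] y:[16,23] z:[24,29] -> miss, prune
      N12 x:[47/3,19] y:[12,22] z:[29/2,22] -> hit [47/3,19] leaf, test {P1(miss), P7(miss), P14(miss)}
  N10 x:[50/3,67/3] y:[34,52] z:[18,30] -> miss, prune

Visited [0, 7, 1, 6, 11, 13, 3, 12, 10]. Tests: 9 box, 3 leaf. Nearest: P10.

== RESULT ==
9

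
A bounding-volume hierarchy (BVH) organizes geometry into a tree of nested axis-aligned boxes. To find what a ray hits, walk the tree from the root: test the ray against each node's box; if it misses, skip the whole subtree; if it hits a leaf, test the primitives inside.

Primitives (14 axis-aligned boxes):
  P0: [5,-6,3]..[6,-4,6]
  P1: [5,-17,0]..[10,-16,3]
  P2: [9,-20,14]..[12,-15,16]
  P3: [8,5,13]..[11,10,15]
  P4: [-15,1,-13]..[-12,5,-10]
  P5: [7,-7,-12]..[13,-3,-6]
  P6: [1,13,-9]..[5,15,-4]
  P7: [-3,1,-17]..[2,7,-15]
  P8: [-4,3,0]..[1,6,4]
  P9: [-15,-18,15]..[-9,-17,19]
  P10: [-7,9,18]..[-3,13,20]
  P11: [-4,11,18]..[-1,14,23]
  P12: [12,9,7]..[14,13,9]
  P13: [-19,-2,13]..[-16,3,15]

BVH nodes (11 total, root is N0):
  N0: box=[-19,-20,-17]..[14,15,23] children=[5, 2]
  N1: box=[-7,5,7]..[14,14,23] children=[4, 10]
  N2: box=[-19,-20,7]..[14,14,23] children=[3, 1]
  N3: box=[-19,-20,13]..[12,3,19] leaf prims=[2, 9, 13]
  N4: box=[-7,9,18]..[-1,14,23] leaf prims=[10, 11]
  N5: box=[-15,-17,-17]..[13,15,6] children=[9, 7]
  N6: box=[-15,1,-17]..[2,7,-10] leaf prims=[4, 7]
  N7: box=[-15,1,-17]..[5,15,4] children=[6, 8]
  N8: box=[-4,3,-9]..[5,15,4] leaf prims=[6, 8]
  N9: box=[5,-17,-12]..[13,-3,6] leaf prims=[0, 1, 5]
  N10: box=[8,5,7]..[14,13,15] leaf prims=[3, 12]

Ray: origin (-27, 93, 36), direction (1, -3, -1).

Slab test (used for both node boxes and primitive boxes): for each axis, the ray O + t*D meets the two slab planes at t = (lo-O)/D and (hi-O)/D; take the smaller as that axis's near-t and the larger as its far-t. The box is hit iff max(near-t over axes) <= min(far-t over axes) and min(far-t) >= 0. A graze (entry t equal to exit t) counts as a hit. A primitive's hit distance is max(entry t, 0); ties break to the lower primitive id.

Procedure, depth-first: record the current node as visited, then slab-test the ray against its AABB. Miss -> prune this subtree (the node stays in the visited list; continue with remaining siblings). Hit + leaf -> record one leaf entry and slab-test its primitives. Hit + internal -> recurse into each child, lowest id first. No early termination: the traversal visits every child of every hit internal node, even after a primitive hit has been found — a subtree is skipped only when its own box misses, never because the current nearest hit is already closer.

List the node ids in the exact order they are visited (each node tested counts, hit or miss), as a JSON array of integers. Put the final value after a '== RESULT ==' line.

Walk:
N0 x:[8,41] y:[26,113/3] z:[13,53] -> hit [26,113/3], descend [2, 5]
  N2 x:[8,41] y:[79/3,113/3] z:[13,29] -> hit [79/3,29], descend [1, 3]
    N1 x:[20,41] y:[79/3,88/3] z:[13,29] -> hit [79/3,29], descend [4, 10]
      N4 x:[20,26] y:[79/3,28] z:[13,18] -> miss, prune
      N10 x:[35,41] y:[80/3,88/3] z:[21,29] -> miss, prune
    N3 x:[8,39] y:[30,113/3] z:[17,23] -> miss, prune
  N5 x:[12,40] y:[26,110/3] z:[30,53] -> hit [30,110/3], descend [7, 9]
    N7 x:[12,32] y:[26,92/3] z:[32,53] -> miss, prune
    N9 x:[32,40] y:[32,110/3] z:[30,48] -> hit [32,110/3] leaf, test {P0@t=97/3, P1(miss), P5(miss)}

Visited [0, 2, 1, 4, 10, 3, 5, 7, 9]. Tests: 9 box, 1 leaf. Nearest: P0.

== RESULT ==
[0, 2, 1, 4, 10, 3, 5, 7, 9]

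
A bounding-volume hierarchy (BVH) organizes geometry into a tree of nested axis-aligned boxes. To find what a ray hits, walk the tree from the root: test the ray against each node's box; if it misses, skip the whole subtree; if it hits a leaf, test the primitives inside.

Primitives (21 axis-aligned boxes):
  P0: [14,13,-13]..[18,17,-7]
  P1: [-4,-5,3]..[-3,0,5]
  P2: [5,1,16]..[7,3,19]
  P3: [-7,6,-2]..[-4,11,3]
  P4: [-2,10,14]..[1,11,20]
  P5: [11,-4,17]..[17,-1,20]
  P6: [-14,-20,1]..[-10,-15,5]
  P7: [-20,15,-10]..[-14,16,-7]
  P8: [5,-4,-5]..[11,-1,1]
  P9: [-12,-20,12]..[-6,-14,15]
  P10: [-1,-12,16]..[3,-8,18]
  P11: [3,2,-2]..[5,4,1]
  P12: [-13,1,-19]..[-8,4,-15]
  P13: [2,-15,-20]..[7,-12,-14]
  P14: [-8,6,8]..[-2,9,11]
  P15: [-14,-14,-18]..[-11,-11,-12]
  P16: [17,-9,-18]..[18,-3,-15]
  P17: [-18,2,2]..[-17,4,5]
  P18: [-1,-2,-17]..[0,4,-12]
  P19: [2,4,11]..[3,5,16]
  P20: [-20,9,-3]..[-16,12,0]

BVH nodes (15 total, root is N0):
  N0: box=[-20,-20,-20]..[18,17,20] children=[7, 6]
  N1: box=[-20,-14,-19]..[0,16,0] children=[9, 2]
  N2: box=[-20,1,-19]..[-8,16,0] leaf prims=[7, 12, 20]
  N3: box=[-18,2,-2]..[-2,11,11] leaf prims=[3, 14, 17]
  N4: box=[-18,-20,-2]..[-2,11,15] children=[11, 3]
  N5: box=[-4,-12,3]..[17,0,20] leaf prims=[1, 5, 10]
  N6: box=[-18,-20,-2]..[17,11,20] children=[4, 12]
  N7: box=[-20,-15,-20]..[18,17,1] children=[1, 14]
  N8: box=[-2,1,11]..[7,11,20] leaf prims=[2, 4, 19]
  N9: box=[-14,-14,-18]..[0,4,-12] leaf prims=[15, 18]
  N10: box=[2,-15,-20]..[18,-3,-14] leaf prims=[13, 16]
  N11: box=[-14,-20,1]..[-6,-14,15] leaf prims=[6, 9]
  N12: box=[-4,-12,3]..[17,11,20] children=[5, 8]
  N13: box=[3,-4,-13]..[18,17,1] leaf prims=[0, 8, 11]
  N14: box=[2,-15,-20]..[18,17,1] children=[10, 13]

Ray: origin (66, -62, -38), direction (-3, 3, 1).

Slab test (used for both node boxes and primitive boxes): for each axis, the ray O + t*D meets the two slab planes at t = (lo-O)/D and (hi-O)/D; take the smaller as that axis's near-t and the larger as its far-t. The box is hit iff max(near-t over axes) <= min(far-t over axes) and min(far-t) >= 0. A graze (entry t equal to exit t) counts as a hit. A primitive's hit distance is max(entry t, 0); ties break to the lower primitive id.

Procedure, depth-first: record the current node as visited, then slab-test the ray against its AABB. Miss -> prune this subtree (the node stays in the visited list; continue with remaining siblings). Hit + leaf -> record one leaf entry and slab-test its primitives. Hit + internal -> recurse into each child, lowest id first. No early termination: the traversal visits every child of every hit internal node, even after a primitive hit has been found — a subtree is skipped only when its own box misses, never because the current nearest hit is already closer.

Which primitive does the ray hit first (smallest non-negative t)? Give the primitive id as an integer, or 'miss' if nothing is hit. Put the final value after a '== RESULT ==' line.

Walk:
N0 x:[16,86/3] y:[14,79/3] z:[18,58] -> hit [18,79/3], descend [6, 7]
  N6 x:[49/3,28] y:[14,73/3] z:[36,58] -> miss, prune
  N7 x:[16,86/3] y:[47/3,79/3] z:[18,39] -> hit [18,79/3], descend [1, 14]
    N1 x:[22,86/3] y:[16,26] z:[19,38] -> hit [22,26], descend [2, 9]
      N2 x:[74/3,86/3] y:[21,26] z:[19,38] -> hit [74/3,26] leaf, test {P7(miss), P12(miss), P20(miss)}
      N9 x:[22,80/3] y:[16,22] z:[20,26] -> hit [22,22] leaf, test {P15(miss), P18@t=22}
    N14 x:[16,64/3] y:[47/3,79/3] z:[18,39] -> hit [18,64/3], descend [10, 13]
      N10 x:[16,64/3] y:[47/3,59/3] z:[18,24] -> hit [18,59/3] leaf, test {P13(miss), P16(miss)}
      N13 x:[16,21] y:[58/3,79/3] z:[25,39] -> miss, prune

9 AABB tests over nodes [0, 6, 7, 1, 2, 9, 14, 10, 13]; 3 leaves entered; closest P18.

== RESULT ==
18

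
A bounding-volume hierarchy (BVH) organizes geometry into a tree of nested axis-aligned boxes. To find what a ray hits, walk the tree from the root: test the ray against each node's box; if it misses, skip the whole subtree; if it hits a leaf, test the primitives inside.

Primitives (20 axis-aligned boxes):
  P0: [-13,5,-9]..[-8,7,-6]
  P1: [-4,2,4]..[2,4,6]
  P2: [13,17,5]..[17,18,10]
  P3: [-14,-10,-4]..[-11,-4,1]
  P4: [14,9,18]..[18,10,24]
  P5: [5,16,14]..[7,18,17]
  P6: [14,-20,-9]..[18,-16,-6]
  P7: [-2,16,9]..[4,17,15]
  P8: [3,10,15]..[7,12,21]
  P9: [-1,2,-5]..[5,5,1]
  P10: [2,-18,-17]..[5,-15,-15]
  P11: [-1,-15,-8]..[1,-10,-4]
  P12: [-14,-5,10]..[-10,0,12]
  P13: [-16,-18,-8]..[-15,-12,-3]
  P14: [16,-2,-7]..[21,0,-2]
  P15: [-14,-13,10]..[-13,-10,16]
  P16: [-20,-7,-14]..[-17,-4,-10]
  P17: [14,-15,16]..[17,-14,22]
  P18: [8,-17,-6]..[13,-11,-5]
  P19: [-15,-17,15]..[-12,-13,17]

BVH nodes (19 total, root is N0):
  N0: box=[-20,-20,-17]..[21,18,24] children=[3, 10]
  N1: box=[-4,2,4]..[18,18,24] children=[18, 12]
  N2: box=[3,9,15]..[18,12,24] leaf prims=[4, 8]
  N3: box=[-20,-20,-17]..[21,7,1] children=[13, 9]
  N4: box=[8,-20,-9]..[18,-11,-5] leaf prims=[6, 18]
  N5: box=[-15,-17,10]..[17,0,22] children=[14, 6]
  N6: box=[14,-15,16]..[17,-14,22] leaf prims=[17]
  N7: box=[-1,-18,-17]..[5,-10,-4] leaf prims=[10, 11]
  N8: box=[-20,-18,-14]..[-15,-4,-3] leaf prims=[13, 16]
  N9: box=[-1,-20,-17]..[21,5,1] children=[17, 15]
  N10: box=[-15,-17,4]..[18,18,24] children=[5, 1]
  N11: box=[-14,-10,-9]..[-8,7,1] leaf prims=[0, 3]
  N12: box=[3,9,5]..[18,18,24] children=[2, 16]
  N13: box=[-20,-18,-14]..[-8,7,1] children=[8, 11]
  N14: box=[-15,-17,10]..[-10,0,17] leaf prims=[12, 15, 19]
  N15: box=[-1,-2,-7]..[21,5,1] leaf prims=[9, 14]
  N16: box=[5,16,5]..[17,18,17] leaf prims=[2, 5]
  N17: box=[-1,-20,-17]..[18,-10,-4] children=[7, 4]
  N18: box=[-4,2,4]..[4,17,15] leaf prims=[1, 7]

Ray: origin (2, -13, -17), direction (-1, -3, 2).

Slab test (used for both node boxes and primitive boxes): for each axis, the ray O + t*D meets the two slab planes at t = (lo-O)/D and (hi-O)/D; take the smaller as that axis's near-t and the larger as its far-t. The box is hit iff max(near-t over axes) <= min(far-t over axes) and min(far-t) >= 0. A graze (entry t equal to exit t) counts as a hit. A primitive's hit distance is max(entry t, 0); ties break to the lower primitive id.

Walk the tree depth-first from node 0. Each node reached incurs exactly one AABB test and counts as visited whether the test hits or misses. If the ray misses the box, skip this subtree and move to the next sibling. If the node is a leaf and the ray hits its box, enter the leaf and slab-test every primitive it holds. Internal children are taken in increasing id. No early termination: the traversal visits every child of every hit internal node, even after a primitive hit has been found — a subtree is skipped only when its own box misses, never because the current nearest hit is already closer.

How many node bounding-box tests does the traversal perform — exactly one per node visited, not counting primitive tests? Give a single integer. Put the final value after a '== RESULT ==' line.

Traverse from the root:
N0 x:[-19,22] y:[-31/3,7/3] z:[0,41/2] -> hit [0,7/3], descend [3, 10]
  N3 x:[-19,22] y:[-20/3,7/3] z:[0,9] -> hit [0,7/3], descend [9, 13]
    N9 x:[-19,3] y:[-6,7/3] z:[0,9] -> hit [0,7/3], descend [15, 17]
      N15 x:[-19,3] y:[-6,-11/3] z:[5,9] -> miss, prune
      N17 x:[-16,3] y:[-1,7/3] z:[0,13/2] -> hit [0,7/3], descend [4, 7]
        N4 x:[-16,-6] y:[-2/3,7/3] z:[4,6] -> miss, prune
        N7 x:[-3,3] y:[-1,5/3] z:[0,13/2] -> hit [0,5/3] leaf, test {P10(miss), P11(miss)}
    N13 x:[10,22] y:[-20/3,5/3] z:[3/2,9] -> miss, prune
  N10 x:[-16,17] y:[-31/3,4/3] z:[21/2,41/2] -> miss, prune

Summary -> nodes [0, 3, 9, 15, 17, 4, 7, 13, 10]; box-tests=9; leaf-entries=1; first=miss

== RESULT ==
9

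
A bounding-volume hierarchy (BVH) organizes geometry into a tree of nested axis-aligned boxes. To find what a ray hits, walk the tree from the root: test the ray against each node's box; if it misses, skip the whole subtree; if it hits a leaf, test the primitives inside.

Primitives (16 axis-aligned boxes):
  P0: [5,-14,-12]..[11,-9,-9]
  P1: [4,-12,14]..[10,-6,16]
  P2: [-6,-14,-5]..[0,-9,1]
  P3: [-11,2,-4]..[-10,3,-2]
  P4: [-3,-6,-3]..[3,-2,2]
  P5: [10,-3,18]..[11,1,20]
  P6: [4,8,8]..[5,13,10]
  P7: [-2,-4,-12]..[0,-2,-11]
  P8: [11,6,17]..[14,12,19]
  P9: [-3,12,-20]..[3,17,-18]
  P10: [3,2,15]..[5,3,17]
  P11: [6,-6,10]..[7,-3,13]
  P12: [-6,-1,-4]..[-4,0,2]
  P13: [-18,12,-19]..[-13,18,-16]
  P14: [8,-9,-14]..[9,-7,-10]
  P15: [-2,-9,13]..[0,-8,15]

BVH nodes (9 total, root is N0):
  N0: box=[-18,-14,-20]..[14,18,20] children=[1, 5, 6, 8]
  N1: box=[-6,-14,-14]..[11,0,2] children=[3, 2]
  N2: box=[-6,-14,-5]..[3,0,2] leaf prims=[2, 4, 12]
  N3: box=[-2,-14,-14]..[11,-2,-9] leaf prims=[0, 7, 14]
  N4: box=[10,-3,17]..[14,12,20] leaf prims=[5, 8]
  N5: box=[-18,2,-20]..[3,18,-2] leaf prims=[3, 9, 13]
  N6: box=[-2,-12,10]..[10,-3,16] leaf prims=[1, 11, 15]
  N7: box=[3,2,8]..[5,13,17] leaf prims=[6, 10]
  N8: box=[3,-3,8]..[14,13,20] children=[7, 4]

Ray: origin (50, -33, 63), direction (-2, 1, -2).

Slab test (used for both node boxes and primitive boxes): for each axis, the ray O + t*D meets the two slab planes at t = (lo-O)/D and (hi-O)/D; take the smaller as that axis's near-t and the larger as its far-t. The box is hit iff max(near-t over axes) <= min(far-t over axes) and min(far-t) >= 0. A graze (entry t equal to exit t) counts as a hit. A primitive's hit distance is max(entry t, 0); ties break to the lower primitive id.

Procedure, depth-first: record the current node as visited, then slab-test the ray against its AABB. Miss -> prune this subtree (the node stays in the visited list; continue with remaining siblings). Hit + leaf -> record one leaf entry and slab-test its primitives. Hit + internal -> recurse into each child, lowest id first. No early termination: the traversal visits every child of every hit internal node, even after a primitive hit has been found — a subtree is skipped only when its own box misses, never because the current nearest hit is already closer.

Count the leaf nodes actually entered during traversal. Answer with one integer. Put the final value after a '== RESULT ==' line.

Trace the traversal:
N0 x:[18,34] y:[19,51] z:[43/2,83/2] -> hit [43/2,34], descend [1, 5, 6, 8]
  N1 x:[39/2,28] y:[19,33] z:[61/2,77/2] -> miss, prune
  N5 x:[47/2,34] y:[35,51] z:[65/2,83/2] -> miss, prune
  N6 x:[20,26] y:[21,30] z:[47/2,53/2] -> hit [47/2,26] leaf, test {P1(miss), P11(miss), P15@t=25}
  N8 x:[18,47/2] y:[30,46] z:[43/2,55/2] -> miss, prune

Summary -> nodes [0, 1, 5, 6, 8]; box-tests=5; leaf-entries=1; first=P15

== RESULT ==
1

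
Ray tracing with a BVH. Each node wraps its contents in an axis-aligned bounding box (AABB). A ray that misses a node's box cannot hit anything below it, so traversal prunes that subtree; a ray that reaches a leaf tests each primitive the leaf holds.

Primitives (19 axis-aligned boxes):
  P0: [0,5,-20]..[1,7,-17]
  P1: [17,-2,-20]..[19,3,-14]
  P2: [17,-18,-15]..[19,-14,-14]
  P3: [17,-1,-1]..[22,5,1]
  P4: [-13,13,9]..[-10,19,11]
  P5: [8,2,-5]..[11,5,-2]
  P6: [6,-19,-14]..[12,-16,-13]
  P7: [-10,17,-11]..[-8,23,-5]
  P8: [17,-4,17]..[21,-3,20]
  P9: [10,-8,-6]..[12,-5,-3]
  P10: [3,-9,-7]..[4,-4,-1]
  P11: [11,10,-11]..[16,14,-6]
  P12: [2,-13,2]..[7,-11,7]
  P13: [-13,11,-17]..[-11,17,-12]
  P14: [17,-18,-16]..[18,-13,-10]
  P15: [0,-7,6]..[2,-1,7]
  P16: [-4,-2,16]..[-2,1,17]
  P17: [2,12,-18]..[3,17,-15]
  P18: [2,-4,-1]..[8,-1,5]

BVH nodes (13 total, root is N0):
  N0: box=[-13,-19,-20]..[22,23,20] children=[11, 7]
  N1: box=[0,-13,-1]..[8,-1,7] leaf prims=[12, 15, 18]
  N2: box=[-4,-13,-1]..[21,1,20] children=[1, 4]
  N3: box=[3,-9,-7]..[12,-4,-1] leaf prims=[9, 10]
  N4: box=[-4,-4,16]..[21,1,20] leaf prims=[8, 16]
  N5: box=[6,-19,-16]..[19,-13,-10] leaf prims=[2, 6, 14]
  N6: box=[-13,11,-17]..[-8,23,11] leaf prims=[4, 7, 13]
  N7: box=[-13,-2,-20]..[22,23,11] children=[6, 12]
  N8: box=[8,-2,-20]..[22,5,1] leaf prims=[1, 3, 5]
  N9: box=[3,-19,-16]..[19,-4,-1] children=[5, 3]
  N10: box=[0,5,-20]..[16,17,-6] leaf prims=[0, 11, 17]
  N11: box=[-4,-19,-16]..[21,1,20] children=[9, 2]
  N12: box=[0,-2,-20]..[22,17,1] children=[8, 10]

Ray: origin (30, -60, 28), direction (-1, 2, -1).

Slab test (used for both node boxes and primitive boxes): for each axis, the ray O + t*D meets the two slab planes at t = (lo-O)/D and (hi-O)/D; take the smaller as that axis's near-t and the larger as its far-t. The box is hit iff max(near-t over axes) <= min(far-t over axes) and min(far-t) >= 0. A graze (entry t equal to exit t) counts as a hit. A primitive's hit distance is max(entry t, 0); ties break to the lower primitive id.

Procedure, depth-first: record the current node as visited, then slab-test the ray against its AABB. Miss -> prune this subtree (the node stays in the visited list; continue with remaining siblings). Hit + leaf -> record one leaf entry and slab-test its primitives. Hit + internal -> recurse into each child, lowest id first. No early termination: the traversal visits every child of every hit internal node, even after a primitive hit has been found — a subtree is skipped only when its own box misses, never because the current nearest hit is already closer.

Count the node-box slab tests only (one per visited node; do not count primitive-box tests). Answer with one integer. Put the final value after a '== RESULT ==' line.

Traverse from the root:
N0 x:[8,43] y:[41/2,83/2] z:[8,48] -> hit [41/2,83/2], descend [7, 11]
  N7 x:[8,43] y:[29,83/2] z:[17,48] -> hit [29,83/2], descend [6, 12]
    N6 x:[38,43] y:[71/2,83/2] z:[17,45] -> hit [38,83/2] leaf, test {P4(miss), P7@t=77/2, P13(miss)}
    N12 x:[8,30] y:[29,77/2] z:[27,48] -> hit [29,30], descend [8, 10]
      N8 x:[8,22] y:[29,65/2] z:[27,48] -> miss, prune
      N10 x:[14,30] y:[65/2,77/2] z:[34,48] -> miss, prune
  N11 x:[9,34] y:[41/2,61/2] z:[8,44] -> hit [41/2,61/2], descend [2, 9]
    N2 x:[9,34] y:[47/2,61/2] z:[8,29] -> hit [47/2,29], descend [1, 4]
      N1 x:[22,30] y:[47/2,59/2] z:[21,29] -> hit [47/2,29] leaf, test {P12@t=47/2, P15(miss), P18@t=28}
      N4 x:[9,34] y:[28,61/2] z:[8,12] -> miss, prune
    N9 x:[11,27] y:[41/2,28] z:[29,44] -> miss, prune

11 AABB tests over nodes [0, 7, 6, 12, 8, 10, 11, 2, 1, 4, 9]; 2 leaves entered; closest P12.

== RESULT ==
11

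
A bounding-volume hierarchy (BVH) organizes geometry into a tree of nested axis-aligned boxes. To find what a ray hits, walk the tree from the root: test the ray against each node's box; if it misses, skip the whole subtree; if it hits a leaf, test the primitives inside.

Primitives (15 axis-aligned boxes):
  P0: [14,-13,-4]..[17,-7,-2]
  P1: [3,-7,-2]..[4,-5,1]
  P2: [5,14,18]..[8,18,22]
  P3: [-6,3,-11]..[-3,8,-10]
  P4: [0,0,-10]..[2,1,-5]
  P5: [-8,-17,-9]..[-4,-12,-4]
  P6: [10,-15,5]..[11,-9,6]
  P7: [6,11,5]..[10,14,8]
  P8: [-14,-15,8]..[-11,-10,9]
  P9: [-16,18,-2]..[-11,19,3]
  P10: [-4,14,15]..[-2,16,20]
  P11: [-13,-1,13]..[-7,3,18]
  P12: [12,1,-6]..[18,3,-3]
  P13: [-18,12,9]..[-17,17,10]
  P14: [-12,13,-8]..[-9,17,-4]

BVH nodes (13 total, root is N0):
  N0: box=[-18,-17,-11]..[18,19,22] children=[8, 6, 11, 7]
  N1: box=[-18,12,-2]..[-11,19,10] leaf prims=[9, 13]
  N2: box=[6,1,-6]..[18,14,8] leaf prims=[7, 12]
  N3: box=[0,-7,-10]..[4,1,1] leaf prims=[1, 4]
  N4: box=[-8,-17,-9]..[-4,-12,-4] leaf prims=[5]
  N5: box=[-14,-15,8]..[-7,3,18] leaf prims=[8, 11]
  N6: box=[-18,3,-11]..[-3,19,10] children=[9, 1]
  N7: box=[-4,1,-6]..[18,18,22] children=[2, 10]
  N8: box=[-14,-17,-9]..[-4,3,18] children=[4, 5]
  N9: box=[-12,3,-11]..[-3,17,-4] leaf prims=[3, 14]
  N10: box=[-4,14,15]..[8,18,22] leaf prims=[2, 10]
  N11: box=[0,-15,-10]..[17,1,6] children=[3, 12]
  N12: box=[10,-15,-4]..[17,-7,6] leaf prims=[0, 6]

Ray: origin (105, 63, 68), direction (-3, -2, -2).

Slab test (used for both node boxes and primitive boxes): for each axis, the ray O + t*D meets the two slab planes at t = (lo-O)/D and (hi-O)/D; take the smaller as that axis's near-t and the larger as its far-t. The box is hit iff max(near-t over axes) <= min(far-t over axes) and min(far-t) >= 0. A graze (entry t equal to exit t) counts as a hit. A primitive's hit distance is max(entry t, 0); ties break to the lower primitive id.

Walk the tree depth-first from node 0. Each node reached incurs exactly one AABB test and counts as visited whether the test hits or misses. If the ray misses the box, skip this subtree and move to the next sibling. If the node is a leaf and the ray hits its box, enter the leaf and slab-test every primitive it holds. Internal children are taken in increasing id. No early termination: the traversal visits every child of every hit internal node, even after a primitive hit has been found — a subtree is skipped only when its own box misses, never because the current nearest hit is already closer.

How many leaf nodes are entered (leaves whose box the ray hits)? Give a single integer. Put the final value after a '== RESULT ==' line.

Walk:
N0 x:[29,41] y:[22,40] z:[23,79/2] -> hit [29,79/2], descend [6, 7, 8, 11]
  N6 x:[36,41] y:[22,30] z:[29,79/2] -> miss, prune
  N7 x:[29,109/3] y:[45/2,31] z:[23,37] -> hit [29,31], descend [2, 10]
    N2 x:[29,33] y:[49/2,31] z:[30,37] -> hit [30,31] leaf, test {P7(miss), P12(miss)}
    N10 x:[97/3,109/3] y:[45/2,49/2] z:[23,53/2] -> miss, prune
  N8 x:[109/3,119/3] y:[30,40] z:[25,77/2] -> hit [109/3,77/2], descend [4, 5]
    N4 x:[109/3,113/3] y:[75/2,40] z:[36,77/2] -> hit [75/2,113/3] leaf, test {P5@t=75/2}
    N5 x:[112/3,119/3] y:[30,39] z:[25,30] -> miss, prune
  N11 x:[88/3,35] y:[31,39] z:[31,39] -> hit [31,35], descend [3, 12]
    N3 x:[101/3,35] y:[31,35] z:[67/2,39] -> hit [101/3,35] leaf, test {P1@t=34, P4(miss)}
    N12 x:[88/3,95/3] y:[35,39] z:[31,36] -> miss, prune

11 AABB tests over nodes [0, 6, 7, 2, 10, 8, 4, 5, 11, 3, 12]; 3 leaves entered; closest P1.

== RESULT ==
3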